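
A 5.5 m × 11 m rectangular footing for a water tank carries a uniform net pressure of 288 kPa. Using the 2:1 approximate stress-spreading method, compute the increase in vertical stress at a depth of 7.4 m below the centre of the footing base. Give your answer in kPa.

Δσ_z ≈ 73.4 kPa

By the 2:1 method the load spreads at 1 horizontal : 2 vertical, so at depth z the loaded area has grown by z in each plan dimension:
Δσ = qBL/((B+z)(L+z)) = 288×5.5×11/((5.5+7.4)(11+7.4)) = 73.407 kPa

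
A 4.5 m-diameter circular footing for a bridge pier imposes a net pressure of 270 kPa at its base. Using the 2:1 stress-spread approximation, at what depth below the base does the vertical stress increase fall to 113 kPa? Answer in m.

2:1 spreading — at depth z the loaded area has grown by z in each plan dimension:
qD²/(D+z)² = Δσ_z ⇒ z = D(√(q/Δσ_z) − 1) = 4.5×(√(270/113) − 1) = 2.456 m

z ≈ 2.46 m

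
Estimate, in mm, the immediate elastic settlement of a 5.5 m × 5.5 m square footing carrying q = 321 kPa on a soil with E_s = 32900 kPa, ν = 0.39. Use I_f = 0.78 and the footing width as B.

Immediate (elastic) settlement: S_e = q·B·(1−ν²)/E_s · I_f.
S_e = 321 × 5.5 × (1 − 0.39²) / 32900 × 0.78
    = 321 × 5.5 × 0.8479 / 32900 × 0.78
    = 0.03549 m = 35.49 mm

S_e ≈ 35.5 mm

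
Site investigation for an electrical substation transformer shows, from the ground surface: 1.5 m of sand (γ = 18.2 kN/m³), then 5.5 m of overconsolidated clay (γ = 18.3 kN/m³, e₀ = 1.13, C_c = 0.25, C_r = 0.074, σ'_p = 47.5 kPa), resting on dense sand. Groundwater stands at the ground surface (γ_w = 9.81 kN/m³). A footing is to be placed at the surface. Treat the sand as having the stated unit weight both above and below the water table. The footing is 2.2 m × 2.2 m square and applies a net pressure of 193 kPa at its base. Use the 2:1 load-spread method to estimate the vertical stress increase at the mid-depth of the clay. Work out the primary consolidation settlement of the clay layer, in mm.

Mid-depth of clay below the ground surface: z = 1.5 + 5.5/2 = 4.25 m.
Total vertical stress at mid-clay: σ_v = 18.2×1.5 + 18.3×2.75 = 77.625 kPa.
Pore pressure: u = 9.81×(4.25 − 0) = 41.693 kPa.
Initial effective stress: σ'_0 = σ_v − u = 77.625 − 41.693 = 35.932 kPa.
Stress increase at mid-clay by the 2:1 spreading method:
Δσ = qBL/((B+z)(L+z)) = 193×2.2×2.2/((2.2+4.25)(2.2+4.25)) = 22.453 kPa
Final effective stress: σ'_f = 35.932 + 22.453 = 58.385 kPa.
σ'_f = 58.385 > σ'_p = 47.5 kPa, so the stress path crosses the preconsolidation pressure — recompression up to σ'_p, then virgin compression beyond:
S_c = H/(1+e₀)·[C_r·log₁₀(σ'_p/σ'_0) + C_c·log₁₀(σ'_f/σ'_p)]
    = 5.5/2.13 × [0.074×log₁₀(47.5/35.932) + 0.25×log₁₀(58.385/47.5)]
    = 2.5822 × [0.0089697 + 0.022402] = 0.08101 m

S_c ≈ 81 mm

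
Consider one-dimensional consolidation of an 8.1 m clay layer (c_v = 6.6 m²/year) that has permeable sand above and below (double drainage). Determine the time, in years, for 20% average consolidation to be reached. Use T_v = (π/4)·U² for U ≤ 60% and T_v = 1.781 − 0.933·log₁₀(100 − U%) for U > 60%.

Drainage path length: H_d = H/2 = 4.05 m (double drainage).
U ≤ 60%: T_v = (π/4)·U² = (π/4)×0.2² = 0.031416.
t = T_v·H_d²/c_v = 0.031416×4.05²/6.6 = 0.07808 years.

t ≈ 0.0781 years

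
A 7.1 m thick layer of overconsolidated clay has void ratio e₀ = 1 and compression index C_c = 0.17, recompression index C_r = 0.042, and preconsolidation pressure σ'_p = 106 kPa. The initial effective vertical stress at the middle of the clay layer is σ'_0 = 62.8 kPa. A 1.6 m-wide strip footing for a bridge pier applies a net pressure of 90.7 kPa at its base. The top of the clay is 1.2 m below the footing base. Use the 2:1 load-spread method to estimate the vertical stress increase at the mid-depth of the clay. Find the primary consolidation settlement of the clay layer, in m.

Mid-depth of clay below the footing base: z = 1.2 + 7.1/2 = 4.75 m.
Stress increase at mid-clay by the 2:1 spreading method:
Δσ = qB/(B+z) = 90.7×1.6/(1.6+4.75) = 22.854 kPa
Final effective stress: σ'_f = 62.8 + 22.854 = 85.654 kPa.
σ'_f = 85.654 ≤ σ'_p = 106 kPa, so the clay remains overconsolidated and only the recompression index applies:
S_c = C_r·H/(1+e₀)·log₁₀(σ'_f/σ'_0) = 0.042×7.1/2×log₁₀(85.654/62.8)
    = 0.1491 × 0.13479 = 0.0201 m

S_c ≈ 0.0201 m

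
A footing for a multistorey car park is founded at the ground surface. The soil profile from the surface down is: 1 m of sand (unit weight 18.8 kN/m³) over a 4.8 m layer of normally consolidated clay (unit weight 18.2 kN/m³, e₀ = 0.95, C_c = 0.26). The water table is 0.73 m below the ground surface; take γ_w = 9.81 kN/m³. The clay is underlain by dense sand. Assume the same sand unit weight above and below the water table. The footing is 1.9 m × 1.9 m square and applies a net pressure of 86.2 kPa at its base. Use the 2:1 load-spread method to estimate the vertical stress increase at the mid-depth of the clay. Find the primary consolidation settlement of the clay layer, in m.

Mid-depth of clay below the ground surface: z = 1 + 4.8/2 = 3.4 m.
Total vertical stress at mid-clay: σ_v = 18.8×1 + 18.2×2.4 = 62.48 kPa.
Pore pressure: u = 9.81×(3.4 − 0.73) = 26.193 kPa.
Initial effective stress: σ'_0 = σ_v − u = 62.48 − 26.193 = 36.287 kPa.
Stress increase at mid-clay by the 2:1 spreading method:
Δσ = qBL/((B+z)(L+z)) = 86.2×1.9×1.9/((1.9+3.4)(1.9+3.4)) = 11.078 kPa
Final effective stress: σ'_f = σ'_0 + Δσ = 36.287 + 11.078 = 47.365 kPa.
Normally consolidated clay, so the full stress increment lies on the virgin compression line:
S_c = C_c·H/(1+e₀)·log₁₀(σ'_f/σ'_0) = 0.26×4.8/(1+0.95)×log₁₀(47.365/36.287)
    = 0.64 × 0.11571 = 0.07405 m

S_c ≈ 0.0741 m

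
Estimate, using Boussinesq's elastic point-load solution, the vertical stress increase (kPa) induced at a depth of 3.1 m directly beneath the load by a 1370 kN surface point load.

Boussinesq vertical stress below a point load on an elastic half-space:
Δσ_z = 3P/(2πz²) · [1 + (r/z)²]^(−5/2)
r/z = 0/3.1 = 0; [1+(r/z)²]^(−5/2) = 1.
Δσ_z = 3×1370/(2π×3.1²) × 1 = 68.067 × 1 = 68.07 kPa

Δσ_z ≈ 68.1 kPa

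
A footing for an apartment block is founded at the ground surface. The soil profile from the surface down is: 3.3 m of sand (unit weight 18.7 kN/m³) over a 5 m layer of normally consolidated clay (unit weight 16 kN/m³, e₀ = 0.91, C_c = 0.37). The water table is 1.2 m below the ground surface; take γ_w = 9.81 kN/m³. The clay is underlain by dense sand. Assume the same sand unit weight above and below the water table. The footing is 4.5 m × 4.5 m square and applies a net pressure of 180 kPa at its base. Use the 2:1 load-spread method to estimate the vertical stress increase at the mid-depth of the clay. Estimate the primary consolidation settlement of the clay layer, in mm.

Mid-depth of clay below the ground surface: z = 3.3 + 5/2 = 5.8 m.
Total vertical stress at mid-clay: σ_v = 18.7×3.3 + 16×2.5 = 101.71 kPa.
Pore pressure: u = 9.81×(5.8 − 1.2) = 45.126 kPa.
Initial effective stress: σ'_0 = σ_v − u = 101.71 − 45.126 = 56.584 kPa.
Stress increase at mid-clay by the 2:1 spreading method:
Δσ = qBL/((B+z)(L+z)) = 180×4.5×4.5/((4.5+5.8)(4.5+5.8)) = 34.358 kPa
Final effective stress: σ'_f = σ'_0 + Δσ = 56.584 + 34.358 = 90.942 kPa.
Normally consolidated clay, so the full stress increment lies on the virgin compression line:
S_c = C_c·H/(1+e₀)·log₁₀(σ'_f/σ'_0) = 0.37×5/(1+0.91)×log₁₀(90.942/56.584)
    = 0.96859 × 0.20607 = 0.1996 m

S_c ≈ 200 mm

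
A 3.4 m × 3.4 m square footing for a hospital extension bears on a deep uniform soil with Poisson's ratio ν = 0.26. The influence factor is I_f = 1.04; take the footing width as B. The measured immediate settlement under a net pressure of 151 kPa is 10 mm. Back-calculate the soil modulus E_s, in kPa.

E_s ≈ 49800 kPa

S_e = q·B·(1−ν²)/E_s · I_f  ⇒  E_s = q·B·(1−ν²)·I_f / S_e.
E_s = 151 × 3.4 × 0.9324 × 1.04 / 0.01 = 49780 kPa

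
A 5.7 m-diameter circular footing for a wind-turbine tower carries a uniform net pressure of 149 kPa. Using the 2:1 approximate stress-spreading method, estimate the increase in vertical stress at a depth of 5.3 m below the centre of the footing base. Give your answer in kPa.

By the 2:1 method the load spreads at 1 horizontal : 2 vertical, so at depth z the loaded area has grown by z in each plan dimension:
Δσ ≈ qD²/(D+z)² = 149×5.7²/(5.7+5.3)² = 40.008 kPa

Δσ_z ≈ 40 kPa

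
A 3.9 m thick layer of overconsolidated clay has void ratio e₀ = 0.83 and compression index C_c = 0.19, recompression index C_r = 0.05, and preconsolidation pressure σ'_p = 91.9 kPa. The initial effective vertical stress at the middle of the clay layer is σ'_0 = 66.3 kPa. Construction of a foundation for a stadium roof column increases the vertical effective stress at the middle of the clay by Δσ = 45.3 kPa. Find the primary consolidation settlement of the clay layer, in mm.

Final effective stress: σ'_f = 66.3 + 45.3 = 111.6 kPa.
σ'_f = 111.6 > σ'_p = 91.9 kPa, so the stress path crosses the preconsolidation pressure — recompression up to σ'_p, then virgin compression beyond:
S_c = H/(1+e₀)·[C_r·log₁₀(σ'_p/σ'_0) + C_c·log₁₀(σ'_f/σ'_p)]
    = 3.9/1.83 × [0.05×log₁₀(91.9/66.3) + 0.19×log₁₀(111.6/91.9)]
    = 2.1311 × [0.0070901 + 0.016026] = 0.04926 m

S_c ≈ 49.3 mm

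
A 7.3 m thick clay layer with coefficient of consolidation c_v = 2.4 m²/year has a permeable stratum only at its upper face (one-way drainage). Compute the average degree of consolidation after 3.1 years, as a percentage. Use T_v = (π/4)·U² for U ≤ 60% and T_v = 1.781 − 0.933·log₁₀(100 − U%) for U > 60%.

Drainage path length: H_d = H = 7.3 m (single drainage).
T_v = c_v·t/H_d² = 2.4×3.1/7.3² = 0.13961.
T_v = 0.13961 corresponds to the U ≤ 60% branch:
U = √(4T_v/π) = 0.4216

U ≈ 42.2 %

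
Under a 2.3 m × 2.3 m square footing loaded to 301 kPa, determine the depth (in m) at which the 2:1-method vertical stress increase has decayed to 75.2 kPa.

2:1 spreading — at depth z the loaded area has grown by z in each plan dimension:
qB²/(B+z)² = Δσ_z ⇒ z = B(√(q/Δσ_z) − 1) = 2.3×(√(301/75.2) − 1) = 2.302 m

z ≈ 2.3 m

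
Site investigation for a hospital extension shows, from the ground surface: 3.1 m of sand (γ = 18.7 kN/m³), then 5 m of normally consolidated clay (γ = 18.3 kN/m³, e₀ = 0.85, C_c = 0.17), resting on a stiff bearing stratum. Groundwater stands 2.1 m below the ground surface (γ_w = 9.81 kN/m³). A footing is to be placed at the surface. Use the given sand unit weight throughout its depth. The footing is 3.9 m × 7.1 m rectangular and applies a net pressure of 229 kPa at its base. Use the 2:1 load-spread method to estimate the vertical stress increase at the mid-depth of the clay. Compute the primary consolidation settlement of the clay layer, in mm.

S_c ≈ 113 mm

Mid-depth of clay below the ground surface: z = 3.1 + 5/2 = 5.6 m.
Total vertical stress at mid-clay: σ_v = 18.7×3.1 + 18.3×2.5 = 103.72 kPa.
Pore pressure: u = 9.81×(5.6 − 2.1) = 34.335 kPa.
Initial effective stress: σ'_0 = σ_v − u = 103.72 − 34.335 = 69.385 kPa.
Stress increase at mid-clay by the 2:1 spreading method:
Δσ = qBL/((B+z)(L+z)) = 229×3.9×7.1/((3.9+5.6)(7.1+5.6)) = 52.557 kPa
Final effective stress: σ'_f = σ'_0 + Δσ = 69.385 + 52.557 = 121.94 kPa.
Normally consolidated clay, so the full stress increment lies on the virgin compression line:
S_c = C_c·H/(1+e₀)·log₁₀(σ'_f/σ'_0) = 0.17×5/(1+0.85)×log₁₀(121.94/69.385)
    = 0.45946 × 0.24488 = 0.1125 m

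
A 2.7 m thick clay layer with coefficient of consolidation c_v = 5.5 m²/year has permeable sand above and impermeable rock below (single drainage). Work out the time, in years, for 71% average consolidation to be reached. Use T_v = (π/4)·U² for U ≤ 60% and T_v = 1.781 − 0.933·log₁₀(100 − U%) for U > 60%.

Drainage path length: H_d = H = 2.7 m (single drainage).
U > 60%: T_v = 1.781 − 0.933·log₁₀(100 − 71) = 0.41658.
t = T_v·H_d²/c_v = 0.41658×2.7²/5.5 = 0.5522 years.

t ≈ 0.552 years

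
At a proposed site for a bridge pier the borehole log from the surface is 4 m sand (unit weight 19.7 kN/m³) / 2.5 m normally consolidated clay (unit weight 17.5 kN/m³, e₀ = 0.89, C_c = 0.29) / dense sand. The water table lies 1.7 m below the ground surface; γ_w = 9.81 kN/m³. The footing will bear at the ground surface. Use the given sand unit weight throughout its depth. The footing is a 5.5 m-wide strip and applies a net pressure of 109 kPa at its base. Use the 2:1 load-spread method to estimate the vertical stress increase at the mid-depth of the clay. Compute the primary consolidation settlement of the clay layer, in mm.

Mid-depth of clay below the ground surface: z = 4 + 2.5/2 = 5.25 m.
Total vertical stress at mid-clay: σ_v = 19.7×4 + 17.5×1.25 = 100.67 kPa.
Pore pressure: u = 9.81×(5.25 − 1.7) = 34.825 kPa.
Initial effective stress: σ'_0 = σ_v − u = 100.67 − 34.825 = 65.845 kPa.
Stress increase at mid-clay by the 2:1 spreading method:
Δσ = qB/(B+z) = 109×5.5/(5.5+5.25) = 55.767 kPa
Final effective stress: σ'_f = σ'_0 + Δσ = 65.845 + 55.767 = 121.61 kPa.
Normally consolidated clay, so the full stress increment lies on the virgin compression line:
S_c = C_c·H/(1+e₀)·log₁₀(σ'_f/σ'_0) = 0.29×2.5/(1+0.89)×log₁₀(121.61/65.845)
    = 0.3836 × 0.26645 = 0.1022 m

S_c ≈ 102 mm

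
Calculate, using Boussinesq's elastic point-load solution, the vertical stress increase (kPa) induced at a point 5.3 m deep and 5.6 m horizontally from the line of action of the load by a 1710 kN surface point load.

Δσ_z ≈ 4.46 kPa

Boussinesq vertical stress below a point load on an elastic half-space:
Δσ_z = 3P/(2πz²) · [1 + (r/z)²]^(−5/2)
r/z = 5.6/5.3 = 1.0566; [1+(r/z)²]^(−5/2) = 0.15346.
Δσ_z = 3×1710/(2π×5.3²) × 0.15346 = 29.066 × 0.15346 = 4.46 kPa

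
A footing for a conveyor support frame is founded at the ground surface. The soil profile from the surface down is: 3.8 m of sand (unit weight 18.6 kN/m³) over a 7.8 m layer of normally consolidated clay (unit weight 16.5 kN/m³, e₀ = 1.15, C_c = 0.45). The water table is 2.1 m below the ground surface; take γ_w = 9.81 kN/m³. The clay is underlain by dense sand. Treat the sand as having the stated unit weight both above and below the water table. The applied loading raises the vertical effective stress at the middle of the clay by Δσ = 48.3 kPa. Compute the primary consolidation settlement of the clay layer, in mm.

Mid-depth of clay below the ground surface: z = 3.8 + 7.8/2 = 7.7 m.
Total vertical stress at mid-clay: σ_v = 18.6×3.8 + 16.5×3.9 = 135.03 kPa.
Pore pressure: u = 9.81×(7.7 − 2.1) = 54.936 kPa.
Initial effective stress: σ'_0 = σ_v − u = 135.03 − 54.936 = 80.094 kPa.
Final effective stress: σ'_f = σ'_0 + Δσ = 80.094 + 48.3 = 128.39 kPa.
Normally consolidated clay, so the full stress increment lies on the virgin compression line:
S_c = C_c·H/(1+e₀)·log₁₀(σ'_f/σ'_0) = 0.45×7.8/(1+1.15)×log₁₀(128.39/80.094)
    = 1.6326 × 0.20493 = 0.3346 m

S_c ≈ 335 mm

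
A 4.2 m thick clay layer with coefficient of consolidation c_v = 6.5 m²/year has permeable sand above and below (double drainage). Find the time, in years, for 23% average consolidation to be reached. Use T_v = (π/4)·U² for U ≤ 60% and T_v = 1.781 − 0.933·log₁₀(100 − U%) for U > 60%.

Drainage path length: H_d = H/2 = 2.1 m (double drainage).
U ≤ 60%: T_v = (π/4)·U² = (π/4)×0.23² = 0.041548.
t = T_v·H_d²/c_v = 0.041548×2.1²/6.5 = 0.02819 years.

t ≈ 0.0282 years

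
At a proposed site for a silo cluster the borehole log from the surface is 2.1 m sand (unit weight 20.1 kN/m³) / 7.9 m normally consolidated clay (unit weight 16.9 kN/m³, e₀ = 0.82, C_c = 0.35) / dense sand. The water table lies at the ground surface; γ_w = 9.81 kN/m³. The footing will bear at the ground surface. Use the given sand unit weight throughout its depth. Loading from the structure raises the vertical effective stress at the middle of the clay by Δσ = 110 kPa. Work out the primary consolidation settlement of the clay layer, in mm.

Mid-depth of clay below the ground surface: z = 2.1 + 7.9/2 = 6.05 m.
Total vertical stress at mid-clay: σ_v = 20.1×2.1 + 16.9×3.95 = 108.97 kPa.
Pore pressure: u = 9.81×(6.05 − 0) = 59.351 kPa.
Initial effective stress: σ'_0 = σ_v − u = 108.97 − 59.351 = 49.619 kPa.
Final effective stress: σ'_f = σ'_0 + Δσ = 49.619 + 110 = 159.62 kPa.
Normally consolidated clay, so the full stress increment lies on the virgin compression line:
S_c = C_c·H/(1+e₀)·log₁₀(σ'_f/σ'_0) = 0.35×7.9/(1+0.82)×log₁₀(159.62/49.619)
    = 1.5192 × 0.50744 = 0.7709 m

S_c ≈ 771 mm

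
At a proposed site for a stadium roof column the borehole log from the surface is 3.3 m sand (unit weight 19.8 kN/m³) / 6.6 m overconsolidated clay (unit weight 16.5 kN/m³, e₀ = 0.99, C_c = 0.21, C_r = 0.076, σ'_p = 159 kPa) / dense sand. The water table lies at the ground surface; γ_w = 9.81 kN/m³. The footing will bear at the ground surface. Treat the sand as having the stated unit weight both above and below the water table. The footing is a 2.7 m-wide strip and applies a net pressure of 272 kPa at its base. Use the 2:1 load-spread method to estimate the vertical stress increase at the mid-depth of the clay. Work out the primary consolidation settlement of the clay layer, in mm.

Mid-depth of clay below the ground surface: z = 3.3 + 6.6/2 = 6.6 m.
Total vertical stress at mid-clay: σ_v = 19.8×3.3 + 16.5×3.3 = 119.79 kPa.
Pore pressure: u = 9.81×(6.6 − 0) = 64.746 kPa.
Initial effective stress: σ'_0 = σ_v − u = 119.79 − 64.746 = 55.044 kPa.
Stress increase at mid-clay by the 2:1 spreading method:
Δσ = qB/(B+z) = 272×2.7/(2.7+6.6) = 78.968 kPa
Final effective stress: σ'_f = 55.044 + 78.968 = 134.01 kPa.
σ'_f = 134.01 ≤ σ'_p = 159 kPa, so the clay remains overconsolidated and only the recompression index applies:
S_c = C_r·H/(1+e₀)·log₁₀(σ'_f/σ'_0) = 0.076×6.6/1.99×log₁₀(134.01/55.044)
    = 0.25206 × 0.38643 = 0.0974 m

S_c ≈ 97.4 mm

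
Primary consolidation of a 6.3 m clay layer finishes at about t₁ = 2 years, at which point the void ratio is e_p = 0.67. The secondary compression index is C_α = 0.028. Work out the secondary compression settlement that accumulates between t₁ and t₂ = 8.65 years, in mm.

S_s ≈ 67.2 mm

Secondary compression: S_s = C_α·H/(1+e_p)·log₁₀(t₂/t₁)
S_s = 0.028×6.3/(1+0.67)×log₁₀(8.65/2)
    = 0.1056 × 0.636 = 0.06718 m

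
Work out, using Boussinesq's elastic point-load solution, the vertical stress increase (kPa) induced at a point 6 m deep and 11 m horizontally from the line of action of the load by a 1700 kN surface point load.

Boussinesq vertical stress below a point load on an elastic half-space:
Δσ_z = 3P/(2πz²) · [1 + (r/z)²]^(−5/2)
r/z = 11/6 = 1.8333; [1+(r/z)²]^(−5/2) = 0.025177.
Δσ_z = 3×1700/(2π×6²) × 0.025177 = 22.547 × 0.025177 = 0.5677 kPa

Δσ_z ≈ 0.568 kPa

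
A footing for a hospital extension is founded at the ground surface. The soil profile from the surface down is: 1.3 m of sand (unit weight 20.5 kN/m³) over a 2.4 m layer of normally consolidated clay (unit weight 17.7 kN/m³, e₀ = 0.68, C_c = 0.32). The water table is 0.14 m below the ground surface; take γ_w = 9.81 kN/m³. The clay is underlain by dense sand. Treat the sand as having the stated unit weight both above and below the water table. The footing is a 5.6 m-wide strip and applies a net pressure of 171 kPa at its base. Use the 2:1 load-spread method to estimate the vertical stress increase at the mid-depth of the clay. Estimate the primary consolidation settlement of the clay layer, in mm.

S_c ≈ 348 mm

Mid-depth of clay below the ground surface: z = 1.3 + 2.4/2 = 2.5 m.
Total vertical stress at mid-clay: σ_v = 20.5×1.3 + 17.7×1.2 = 47.89 kPa.
Pore pressure: u = 9.81×(2.5 − 0.14) = 23.152 kPa.
Initial effective stress: σ'_0 = σ_v − u = 47.89 − 23.152 = 24.738 kPa.
Stress increase at mid-clay by the 2:1 spreading method:
Δσ = qB/(B+z) = 171×5.6/(5.6+2.5) = 118.22 kPa
Final effective stress: σ'_f = σ'_0 + Δσ = 24.738 + 118.22 = 142.96 kPa.
Normally consolidated clay, so the full stress increment lies on the virgin compression line:
S_c = C_c·H/(1+e₀)·log₁₀(σ'_f/σ'_0) = 0.32×2.4/(1+0.68)×log₁₀(142.96/24.738)
    = 0.45714 × 0.76185 = 0.3483 m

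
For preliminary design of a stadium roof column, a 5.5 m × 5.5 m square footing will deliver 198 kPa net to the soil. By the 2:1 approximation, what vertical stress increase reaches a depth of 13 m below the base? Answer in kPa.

Δσ_z ≈ 17.5 kPa

By the 2:1 method the load spreads at 1 horizontal : 2 vertical, so at depth z the loaded area has grown by z in each plan dimension:
Δσ = qBL/((B+z)(L+z)) = 198×5.5×5.5/((5.5+13)(5.5+13)) = 17.5 kPa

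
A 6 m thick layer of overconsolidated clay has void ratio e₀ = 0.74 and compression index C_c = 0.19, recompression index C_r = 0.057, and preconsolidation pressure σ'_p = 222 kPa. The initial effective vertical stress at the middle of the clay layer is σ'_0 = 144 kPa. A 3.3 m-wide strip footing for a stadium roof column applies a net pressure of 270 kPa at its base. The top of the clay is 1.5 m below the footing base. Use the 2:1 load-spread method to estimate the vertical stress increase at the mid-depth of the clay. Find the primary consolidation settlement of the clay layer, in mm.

Mid-depth of clay below the footing base: z = 1.5 + 6/2 = 4.5 m.
Stress increase at mid-clay by the 2:1 spreading method:
Δσ = qB/(B+z) = 270×3.3/(3.3+4.5) = 114.23 kPa
Final effective stress: σ'_f = 144 + 114.23 = 258.23 kPa.
σ'_f = 258.23 > σ'_p = 222 kPa, so the stress path crosses the preconsolidation pressure — recompression up to σ'_p, then virgin compression beyond:
S_c = H/(1+e₀)·[C_r·log₁₀(σ'_p/σ'_0) + C_c·log₁₀(σ'_f/σ'_p)]
    = 6/1.74 × [0.057×log₁₀(222/144) + 0.19×log₁₀(258.23/222)]
    = 3.4483 × [0.010715 + 0.012474] = 0.07996 m

S_c ≈ 80 mm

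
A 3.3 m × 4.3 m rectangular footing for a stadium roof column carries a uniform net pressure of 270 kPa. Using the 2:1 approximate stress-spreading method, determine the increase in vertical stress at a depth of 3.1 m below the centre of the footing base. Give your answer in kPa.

By the 2:1 method the load spreads at 1 horizontal : 2 vertical, so at depth z the loaded area has grown by z in each plan dimension:
Δσ = qBL/((B+z)(L+z)) = 270×3.3×4.3/((3.3+3.1)(4.3+3.1)) = 80.897 kPa

Δσ_z ≈ 80.9 kPa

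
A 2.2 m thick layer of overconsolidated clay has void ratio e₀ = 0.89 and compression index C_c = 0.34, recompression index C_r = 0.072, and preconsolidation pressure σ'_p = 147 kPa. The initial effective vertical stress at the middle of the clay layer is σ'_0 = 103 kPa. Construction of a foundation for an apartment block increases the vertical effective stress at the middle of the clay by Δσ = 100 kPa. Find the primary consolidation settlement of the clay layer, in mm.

S_c ≈ 68.4 mm

Final effective stress: σ'_f = 103 + 100 = 203 kPa.
σ'_f = 203 > σ'_p = 147 kPa, so the stress path crosses the preconsolidation pressure — recompression up to σ'_p, then virgin compression beyond:
S_c = H/(1+e₀)·[C_r·log₁₀(σ'_p/σ'_0) + C_c·log₁₀(σ'_f/σ'_p)]
    = 2.2/1.89 × [0.072×log₁₀(147/103) + 0.34×log₁₀(203/147)]
    = 1.164 × [0.011123 + 0.047661] = 0.06842 m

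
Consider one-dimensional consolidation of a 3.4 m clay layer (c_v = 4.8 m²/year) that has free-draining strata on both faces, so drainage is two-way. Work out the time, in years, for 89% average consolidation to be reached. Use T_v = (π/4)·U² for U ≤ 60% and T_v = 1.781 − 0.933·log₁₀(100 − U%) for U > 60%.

t ≈ 0.487 years

Drainage path length: H_d = H/2 = 1.7 m (double drainage).
U > 60%: T_v = 1.781 − 0.933·log₁₀(100 − 89) = 0.80938.
t = T_v·H_d²/c_v = 0.80938×1.7²/4.8 = 0.4873 years.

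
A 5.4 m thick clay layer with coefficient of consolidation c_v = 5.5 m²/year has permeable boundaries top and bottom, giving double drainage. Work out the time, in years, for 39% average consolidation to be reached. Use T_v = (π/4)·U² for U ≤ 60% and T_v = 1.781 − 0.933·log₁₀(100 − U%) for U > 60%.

Drainage path length: H_d = H/2 = 2.7 m (double drainage).
U ≤ 60%: T_v = (π/4)·U² = (π/4)×0.39² = 0.11946.
t = T_v·H_d²/c_v = 0.11946×2.7²/5.5 = 0.1583 years.

t ≈ 0.158 years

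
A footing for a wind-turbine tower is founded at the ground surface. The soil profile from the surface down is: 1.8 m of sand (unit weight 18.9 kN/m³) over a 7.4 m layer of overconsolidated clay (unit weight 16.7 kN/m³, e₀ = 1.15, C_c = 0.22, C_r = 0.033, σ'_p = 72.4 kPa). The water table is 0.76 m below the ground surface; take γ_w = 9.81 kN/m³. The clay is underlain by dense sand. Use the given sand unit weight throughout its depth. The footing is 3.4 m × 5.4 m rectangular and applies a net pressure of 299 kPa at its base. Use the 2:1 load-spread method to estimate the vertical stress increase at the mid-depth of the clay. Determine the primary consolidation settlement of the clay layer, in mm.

Mid-depth of clay below the ground surface: z = 1.8 + 7.4/2 = 5.5 m.
Total vertical stress at mid-clay: σ_v = 18.9×1.8 + 16.7×3.7 = 95.81 kPa.
Pore pressure: u = 9.81×(5.5 − 0.76) = 46.499 kPa.
Initial effective stress: σ'_0 = σ_v − u = 95.81 − 46.499 = 49.311 kPa.
Stress increase at mid-clay by the 2:1 spreading method:
Δσ = qBL/((B+z)(L+z)) = 299×3.4×5.4/((3.4+5.5)(5.4+5.5)) = 56.588 kPa
Final effective stress: σ'_f = 49.311 + 56.588 = 105.9 kPa.
σ'_f = 105.9 > σ'_p = 72.4 kPa, so the stress path crosses the preconsolidation pressure — recompression up to σ'_p, then virgin compression beyond:
S_c = H/(1+e₀)·[C_r·log₁₀(σ'_p/σ'_0) + C_c·log₁₀(σ'_f/σ'_p)]
    = 7.4/2.15 × [0.033×log₁₀(72.4/49.311) + 0.22×log₁₀(105.9/72.4)]
    = 3.4419 × [0.0055042 + 0.036335] = 0.144 m

S_c ≈ 144 mm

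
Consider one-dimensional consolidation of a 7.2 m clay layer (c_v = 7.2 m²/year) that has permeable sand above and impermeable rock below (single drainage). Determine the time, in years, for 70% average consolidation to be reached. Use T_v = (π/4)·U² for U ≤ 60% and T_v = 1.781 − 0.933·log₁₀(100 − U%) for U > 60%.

t ≈ 2.9 years

Drainage path length: H_d = H = 7.2 m (single drainage).
U > 60%: T_v = 1.781 − 0.933·log₁₀(100 − 70) = 0.40285.
t = T_v·H_d²/c_v = 0.40285×7.2²/7.2 = 2.901 years.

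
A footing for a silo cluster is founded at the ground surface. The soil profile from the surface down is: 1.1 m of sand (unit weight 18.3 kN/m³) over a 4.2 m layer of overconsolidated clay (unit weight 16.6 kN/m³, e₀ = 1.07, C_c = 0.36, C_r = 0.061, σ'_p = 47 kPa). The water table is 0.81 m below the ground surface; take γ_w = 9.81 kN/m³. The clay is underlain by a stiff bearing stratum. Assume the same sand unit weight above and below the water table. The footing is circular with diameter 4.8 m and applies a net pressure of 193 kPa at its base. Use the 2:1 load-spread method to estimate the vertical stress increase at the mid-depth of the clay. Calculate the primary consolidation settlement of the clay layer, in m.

Mid-depth of clay below the ground surface: z = 1.1 + 4.2/2 = 3.2 m.
Total vertical stress at mid-clay: σ_v = 18.3×1.1 + 16.6×2.1 = 54.99 kPa.
Pore pressure: u = 9.81×(3.2 − 0.81) = 23.446 kPa.
Initial effective stress: σ'_0 = σ_v − u = 54.99 − 23.446 = 31.544 kPa.
Stress increase at mid-clay by the 2:1 spreading method:
Δσ ≈ qD²/(D+z)² = 193×4.8²/(4.8+3.2)² = 69.48 kPa
Final effective stress: σ'_f = 31.544 + 69.48 = 101.02 kPa.
σ'_f = 101.02 > σ'_p = 47 kPa, so the stress path crosses the preconsolidation pressure — recompression up to σ'_p, then virgin compression beyond:
S_c = H/(1+e₀)·[C_r·log₁₀(σ'_p/σ'_0) + C_c·log₁₀(σ'_f/σ'_p)]
    = 4.2/2.07 × [0.061×log₁₀(47/31.544) + 0.36×log₁₀(101.02/47)]
    = 2.029 × [0.010564 + 0.11963] = 0.2642 m

S_c ≈ 0.264 m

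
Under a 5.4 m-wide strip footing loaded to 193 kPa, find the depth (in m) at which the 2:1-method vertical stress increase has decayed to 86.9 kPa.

z ≈ 6.59 m

2:1 spreading — at depth z the loaded area has grown by z in each plan dimension:
qB/(B+z) = Δσ_z ⇒ z = qB/Δσ_z − B = 193×5.4/86.9 − 5.4 = 6.593 m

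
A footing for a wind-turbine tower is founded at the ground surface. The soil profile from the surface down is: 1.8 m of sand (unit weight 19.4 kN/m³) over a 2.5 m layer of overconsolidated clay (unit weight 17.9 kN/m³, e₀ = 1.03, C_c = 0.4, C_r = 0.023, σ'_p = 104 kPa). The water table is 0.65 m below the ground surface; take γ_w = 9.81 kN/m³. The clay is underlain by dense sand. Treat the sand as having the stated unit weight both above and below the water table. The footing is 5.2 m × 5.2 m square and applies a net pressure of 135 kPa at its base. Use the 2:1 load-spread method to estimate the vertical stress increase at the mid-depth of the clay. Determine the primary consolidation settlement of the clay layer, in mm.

S_c ≈ 11.7 mm

Mid-depth of clay below the ground surface: z = 1.8 + 2.5/2 = 3.05 m.
Total vertical stress at mid-clay: σ_v = 19.4×1.8 + 17.9×1.25 = 57.295 kPa.
Pore pressure: u = 9.81×(3.05 − 0.65) = 23.544 kPa.
Initial effective stress: σ'_0 = σ_v − u = 57.295 − 23.544 = 33.751 kPa.
Stress increase at mid-clay by the 2:1 spreading method:
Δσ = qBL/((B+z)(L+z)) = 135×5.2×5.2/((5.2+3.05)(5.2+3.05)) = 53.633 kPa
Final effective stress: σ'_f = 33.751 + 53.633 = 87.384 kPa.
σ'_f = 87.384 ≤ σ'_p = 104 kPa, so the clay remains overconsolidated and only the recompression index applies:
S_c = C_r·H/(1+e₀)·log₁₀(σ'_f/σ'_0) = 0.023×2.5/2.03×log₁₀(87.384/33.751)
    = 0.028324 × 0.41315 = 0.0117 m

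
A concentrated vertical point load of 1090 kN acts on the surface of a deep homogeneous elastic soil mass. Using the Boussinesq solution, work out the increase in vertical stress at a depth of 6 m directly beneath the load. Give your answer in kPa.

Boussinesq vertical stress below a point load on an elastic half-space:
Δσ_z = 3P/(2πz²) · [1 + (r/z)²]^(−5/2)
r/z = 0/6 = 0; [1+(r/z)²]^(−5/2) = 1.
Δσ_z = 3×1090/(2π×6²) × 1 = 14.457 × 1 = 14.46 kPa

Δσ_z ≈ 14.5 kPa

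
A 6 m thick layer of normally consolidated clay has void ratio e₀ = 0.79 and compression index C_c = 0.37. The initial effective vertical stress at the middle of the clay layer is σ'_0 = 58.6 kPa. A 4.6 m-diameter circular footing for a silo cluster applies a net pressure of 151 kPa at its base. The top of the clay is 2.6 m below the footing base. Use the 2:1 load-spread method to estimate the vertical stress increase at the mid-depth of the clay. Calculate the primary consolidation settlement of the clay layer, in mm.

Mid-depth of clay below the footing base: z = 2.6 + 6/2 = 5.6 m.
Stress increase at mid-clay by the 2:1 spreading method:
Δσ ≈ qD²/(D+z)² = 151×4.6²/(4.6+5.6)² = 30.711 kPa
Final effective stress: σ'_f = σ'_0 + Δσ = 58.6 + 30.711 = 89.311 kPa.
Normally consolidated clay, so the full stress increment lies on the virgin compression line:
S_c = C_c·H/(1+e₀)·log₁₀(σ'_f/σ'_0) = 0.37×6/(1+0.79)×log₁₀(89.311/58.6)
    = 1.2402 × 0.18301 = 0.227 m

S_c ≈ 227 mm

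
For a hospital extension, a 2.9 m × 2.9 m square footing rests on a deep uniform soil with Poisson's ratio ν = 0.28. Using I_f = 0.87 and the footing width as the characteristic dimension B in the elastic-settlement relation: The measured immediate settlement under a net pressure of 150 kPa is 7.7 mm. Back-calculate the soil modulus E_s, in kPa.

E_s ≈ 45300 kPa

S_e = q·B·(1−ν²)/E_s · I_f  ⇒  E_s = q·B·(1−ν²)·I_f / S_e.
E_s = 150 × 2.9 × 0.9216 × 0.87 / 0.0077 = 45300 kPa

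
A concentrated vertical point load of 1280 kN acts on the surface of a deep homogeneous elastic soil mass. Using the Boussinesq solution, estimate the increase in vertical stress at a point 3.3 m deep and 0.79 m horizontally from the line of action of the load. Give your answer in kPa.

Boussinesq vertical stress below a point load on an elastic half-space:
Δσ_z = 3P/(2πz²) · [1 + (r/z)²]^(−5/2)
r/z = 0.79/3.3 = 0.23939; [1+(r/z)²]^(−5/2) = 0.86995.
Δσ_z = 3×1280/(2π×3.3²) × 0.86995 = 56.121 × 0.86995 = 48.82 kPa

Δσ_z ≈ 48.8 kPa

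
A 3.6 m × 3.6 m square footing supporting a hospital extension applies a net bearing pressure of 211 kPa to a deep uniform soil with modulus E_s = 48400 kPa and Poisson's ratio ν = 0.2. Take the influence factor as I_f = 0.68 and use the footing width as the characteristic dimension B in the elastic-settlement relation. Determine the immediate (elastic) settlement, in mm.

S_e ≈ 10.2 mm

Immediate (elastic) settlement: S_e = q·B·(1−ν²)/E_s · I_f.
S_e = 211 × 3.6 × (1 − 0.2²) / 48400 × 0.68
    = 211 × 3.6 × 0.96 / 48400 × 0.68
    = 0.01025 m = 10.25 mm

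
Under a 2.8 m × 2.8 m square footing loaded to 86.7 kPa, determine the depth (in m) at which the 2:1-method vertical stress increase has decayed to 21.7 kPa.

2:1 spreading — at depth z the loaded area has grown by z in each plan dimension:
qB²/(B+z)² = Δσ_z ⇒ z = B(√(q/Δσ_z) − 1) = 2.8×(√(86.7/21.7) − 1) = 2.797 m

z ≈ 2.8 m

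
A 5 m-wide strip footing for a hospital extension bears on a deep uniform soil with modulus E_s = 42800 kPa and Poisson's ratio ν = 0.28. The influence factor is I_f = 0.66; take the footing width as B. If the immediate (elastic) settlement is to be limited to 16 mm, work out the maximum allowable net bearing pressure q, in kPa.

q ≈ 225 kPa

S_e = q·B·(1−ν²)/E_s · I_f  ⇒  q = S_e·E_s / (B·(1−ν²)·I_f).
q = 0.016 × 42800 / (5 × 0.9216 × 0.66) = 225.2 kPa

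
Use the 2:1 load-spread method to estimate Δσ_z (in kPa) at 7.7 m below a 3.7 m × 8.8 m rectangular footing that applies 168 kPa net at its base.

By the 2:1 method the load spreads at 1 horizontal : 2 vertical, so at depth z the loaded area has grown by z in each plan dimension:
Δσ = qBL/((B+z)(L+z)) = 168×3.7×8.8/((3.7+7.7)(8.8+7.7)) = 29.081 kPa

Δσ_z ≈ 29.1 kPa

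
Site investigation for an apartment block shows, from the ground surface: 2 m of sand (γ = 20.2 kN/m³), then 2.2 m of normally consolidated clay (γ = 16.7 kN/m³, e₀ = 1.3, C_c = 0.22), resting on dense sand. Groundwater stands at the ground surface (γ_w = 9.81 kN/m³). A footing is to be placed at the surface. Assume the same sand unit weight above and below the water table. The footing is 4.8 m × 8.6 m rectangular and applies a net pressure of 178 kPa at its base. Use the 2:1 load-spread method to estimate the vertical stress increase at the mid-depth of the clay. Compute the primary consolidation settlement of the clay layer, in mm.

S_c ≈ 122 mm

Mid-depth of clay below the ground surface: z = 2 + 2.2/2 = 3.1 m.
Total vertical stress at mid-clay: σ_v = 20.2×2 + 16.7×1.1 = 58.77 kPa.
Pore pressure: u = 9.81×(3.1 − 0) = 30.411 kPa.
Initial effective stress: σ'_0 = σ_v − u = 58.77 − 30.411 = 28.359 kPa.
Stress increase at mid-clay by the 2:1 spreading method:
Δσ = qBL/((B+z)(L+z)) = 178×4.8×8.6/((4.8+3.1)(8.6+3.1)) = 79.496 kPa
Final effective stress: σ'_f = σ'_0 + Δσ = 28.359 + 79.496 = 107.85 kPa.
Normally consolidated clay, so the full stress increment lies on the virgin compression line:
S_c = C_c·H/(1+e₀)·log₁₀(σ'_f/σ'_0) = 0.22×2.2/(1+1.3)×log₁₀(107.85/28.359)
    = 0.21043 × 0.58013 = 0.1221 m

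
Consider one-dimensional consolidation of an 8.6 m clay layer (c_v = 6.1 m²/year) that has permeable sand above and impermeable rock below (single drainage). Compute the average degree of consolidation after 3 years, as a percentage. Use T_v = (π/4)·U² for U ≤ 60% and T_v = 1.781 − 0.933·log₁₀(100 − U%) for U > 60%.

U ≈ 56.1 %

Drainage path length: H_d = H = 8.6 m (single drainage).
T_v = c_v·t/H_d² = 6.1×3/8.6² = 0.24743.
T_v = 0.24743 corresponds to the U ≤ 60% branch:
U = √(4T_v/π) = 0.5613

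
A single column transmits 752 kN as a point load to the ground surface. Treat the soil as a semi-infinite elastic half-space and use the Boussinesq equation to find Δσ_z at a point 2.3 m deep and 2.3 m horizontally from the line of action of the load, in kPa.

Boussinesq vertical stress below a point load on an elastic half-space:
Δσ_z = 3P/(2πz²) · [1 + (r/z)²]^(−5/2)
r/z = 2.3/2.3 = 1; [1+(r/z)²]^(−5/2) = 0.17678.
Δσ_z = 3×752/(2π×2.3²) × 0.17678 = 67.874 × 0.17678 = 12 kPa

Δσ_z ≈ 12 kPa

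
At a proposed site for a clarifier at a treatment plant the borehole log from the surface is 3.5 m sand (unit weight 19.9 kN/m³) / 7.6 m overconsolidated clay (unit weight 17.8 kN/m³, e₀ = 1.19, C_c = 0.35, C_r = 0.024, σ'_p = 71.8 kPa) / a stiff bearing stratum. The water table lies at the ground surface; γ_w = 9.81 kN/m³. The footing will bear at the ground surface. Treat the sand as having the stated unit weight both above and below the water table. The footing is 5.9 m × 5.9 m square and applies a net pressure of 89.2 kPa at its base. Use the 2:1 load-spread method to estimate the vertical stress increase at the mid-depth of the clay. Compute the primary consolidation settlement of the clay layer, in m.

Mid-depth of clay below the ground surface: z = 3.5 + 7.6/2 = 7.3 m.
Total vertical stress at mid-clay: σ_v = 19.9×3.5 + 17.8×3.8 = 137.29 kPa.
Pore pressure: u = 9.81×(7.3 − 0) = 71.613 kPa.
Initial effective stress: σ'_0 = σ_v − u = 137.29 − 71.613 = 65.677 kPa.
Stress increase at mid-clay by the 2:1 spreading method:
Δσ = qBL/((B+z)(L+z)) = 89.2×5.9×5.9/((5.9+7.3)(5.9+7.3)) = 17.821 kPa
Final effective stress: σ'_f = 65.677 + 17.821 = 83.498 kPa.
σ'_f = 83.498 > σ'_p = 71.8 kPa, so the stress path crosses the preconsolidation pressure — recompression up to σ'_p, then virgin compression beyond:
S_c = H/(1+e₀)·[C_r·log₁₀(σ'_p/σ'_0) + C_c·log₁₀(σ'_f/σ'_p)]
    = 7.6/2.19 × [0.024×log₁₀(71.8/65.677) + 0.35×log₁₀(83.498/71.8)]
    = 3.4703 × [0.00092907 + 0.022943] = 0.08284 m

S_c ≈ 0.0828 m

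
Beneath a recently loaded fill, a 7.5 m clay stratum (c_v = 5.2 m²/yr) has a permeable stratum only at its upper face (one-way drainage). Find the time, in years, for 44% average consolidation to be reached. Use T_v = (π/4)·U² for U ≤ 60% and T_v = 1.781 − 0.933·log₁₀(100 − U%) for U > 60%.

t ≈ 1.64 years

Drainage path length: H_d = H = 7.5 m (single drainage).
U ≤ 60%: T_v = (π/4)·U² = (π/4)×0.44² = 0.15205.
t = T_v·H_d²/c_v = 0.15205×7.5²/5.2 = 1.645 years.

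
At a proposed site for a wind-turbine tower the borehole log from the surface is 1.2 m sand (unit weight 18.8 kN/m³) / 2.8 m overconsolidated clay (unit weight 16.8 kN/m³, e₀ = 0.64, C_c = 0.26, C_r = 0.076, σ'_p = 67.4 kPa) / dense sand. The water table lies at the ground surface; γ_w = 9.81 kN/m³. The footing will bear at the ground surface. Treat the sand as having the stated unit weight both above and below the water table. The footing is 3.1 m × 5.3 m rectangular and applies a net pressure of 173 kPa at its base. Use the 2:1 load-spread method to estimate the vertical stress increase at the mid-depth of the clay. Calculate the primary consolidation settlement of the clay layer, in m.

S_c ≈ 0.109 m

Mid-depth of clay below the ground surface: z = 1.2 + 2.8/2 = 2.6 m.
Total vertical stress at mid-clay: σ_v = 18.8×1.2 + 16.8×1.4 = 46.08 kPa.
Pore pressure: u = 9.81×(2.6 − 0) = 25.506 kPa.
Initial effective stress: σ'_0 = σ_v − u = 46.08 − 25.506 = 20.574 kPa.
Stress increase at mid-clay by the 2:1 spreading method:
Δσ = qBL/((B+z)(L+z)) = 173×3.1×5.3/((3.1+2.6)(5.3+2.6)) = 63.122 kPa
Final effective stress: σ'_f = 20.574 + 63.122 = 83.696 kPa.
σ'_f = 83.696 > σ'_p = 67.4 kPa, so the stress path crosses the preconsolidation pressure — recompression up to σ'_p, then virgin compression beyond:
S_c = H/(1+e₀)·[C_r·log₁₀(σ'_p/σ'_0) + C_c·log₁₀(σ'_f/σ'_p)]
    = 2.8/1.64 × [0.076×log₁₀(67.4/20.574) + 0.26×log₁₀(83.696/67.4)]
    = 1.7073 × [0.039166 + 0.024452] = 0.1086 m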